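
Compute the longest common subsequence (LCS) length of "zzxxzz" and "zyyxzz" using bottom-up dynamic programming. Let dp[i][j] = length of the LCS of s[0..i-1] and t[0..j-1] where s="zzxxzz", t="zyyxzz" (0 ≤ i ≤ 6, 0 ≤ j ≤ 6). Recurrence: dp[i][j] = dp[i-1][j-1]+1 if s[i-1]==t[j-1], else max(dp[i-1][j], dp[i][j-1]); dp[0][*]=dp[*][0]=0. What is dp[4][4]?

2

   ''  z  y  y  x  z  z
''  0  0  0  0  0  0  0
 z  0  1  1  1  1  1  1
 z  0  1  1  1  1  2  2
 x  0  1  1  1  2  2  2
 x  0  1  1  1  2  2  2
 z  0  1  1  1  2  3  3
 z  0  1  1  1  2  3  4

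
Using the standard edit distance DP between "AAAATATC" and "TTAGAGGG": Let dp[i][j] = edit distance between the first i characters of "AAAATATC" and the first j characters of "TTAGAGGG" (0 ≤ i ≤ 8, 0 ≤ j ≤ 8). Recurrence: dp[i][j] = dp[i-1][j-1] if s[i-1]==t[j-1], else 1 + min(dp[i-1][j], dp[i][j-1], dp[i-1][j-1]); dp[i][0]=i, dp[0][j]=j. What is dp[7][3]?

   ''  T  T  A  G  A  G  G  G
''  0  1  2  3  4  5  6  7  8
 A  1  1  2  2  3  4  5  6  7
 A  2  2  2  2  3  3  4  5  6
 A  3  3  3  2  3  3  4  5  6
 A  4  4  4  3  3  3  4  5  6
 T  5  4  4  4  4  4  4  5  6
 A  6  5  5  4  5  4  5  5  6
 T  7  6  5  5  5  5  5  6  6
 C  8  7  6  6  6  6  6  6  7

5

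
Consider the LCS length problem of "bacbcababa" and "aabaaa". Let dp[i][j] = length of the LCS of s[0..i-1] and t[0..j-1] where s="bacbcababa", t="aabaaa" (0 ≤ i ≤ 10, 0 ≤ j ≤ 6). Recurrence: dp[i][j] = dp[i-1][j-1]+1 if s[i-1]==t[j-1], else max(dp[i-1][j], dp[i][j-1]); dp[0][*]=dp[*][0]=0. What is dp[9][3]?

3

   ''  a  a  b  a  a  a
''  0  0  0  0  0  0  0
 b  0  0  0  1  1  1  1
 a  0  1  1  1  2  2  2
 c  0  1  1  1  2  2  2
 b  0  1  1  2  2  2  2
 c  0  1  1  2  2  2  2
 a  0  1  2  2  3  3  3
 b  0  1  2  3  3  3  3
 a  0  1  2  3  4  4  4
 b  0  1  2  3  4  4  4
 a  0  1  2  3  4  5  5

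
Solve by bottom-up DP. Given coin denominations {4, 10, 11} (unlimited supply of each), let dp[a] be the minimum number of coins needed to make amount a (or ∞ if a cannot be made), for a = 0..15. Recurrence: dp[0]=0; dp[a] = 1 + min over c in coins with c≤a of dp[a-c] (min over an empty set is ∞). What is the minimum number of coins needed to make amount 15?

 a  0  1  2  3  4  5  6  7  8  9 10 11 12 13 14 15
dp  0  -  -  -  1  -  -  -  2  -  1  1  3  -  2  2
(- denotes ∞ / unreachable)

2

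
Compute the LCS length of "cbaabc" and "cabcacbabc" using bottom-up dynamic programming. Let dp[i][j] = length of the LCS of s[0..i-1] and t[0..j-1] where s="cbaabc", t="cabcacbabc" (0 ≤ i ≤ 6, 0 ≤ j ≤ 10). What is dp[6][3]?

   ''  c  a  b  c  a  c  b  a  b  c
''  0  0  0  0  0  0  0  0  0  0  0
 c  0  1  1  1  1  1  1  1  1  1  1
 b  0  1  1  2  2  2  2  2  2  2  2
 a  0  1  2  2  2  3  3  3  3  3  3
 a  0  1  2  2  2  3  3  3  4  4  4
 b  0  1  2  3  3  3  3  4  4  5  5
 c  0  1  2  3  4  4  4  4  4  5  6

3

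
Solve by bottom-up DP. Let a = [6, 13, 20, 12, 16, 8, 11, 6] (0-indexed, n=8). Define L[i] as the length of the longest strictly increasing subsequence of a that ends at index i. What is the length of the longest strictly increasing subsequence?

   i    0    1    2    3    4    5    6    7
a[i]    6   13   20   12   16    8   11    6
L[i]    1    2    3    2    3    2    3    1

3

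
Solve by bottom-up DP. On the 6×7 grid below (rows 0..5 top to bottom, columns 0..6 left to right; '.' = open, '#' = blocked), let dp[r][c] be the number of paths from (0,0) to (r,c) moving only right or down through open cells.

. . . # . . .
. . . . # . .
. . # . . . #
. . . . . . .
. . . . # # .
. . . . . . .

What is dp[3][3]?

r\c   0   1   2   3   4   5   6
  0   1   1   1   0   0   0   0
  1   1   2   3   3   0   0   0
  2   1   3   0   3   3   3   0
  3   1   4   4   7  10  13  13
  4   1   5   9  16   0   0  13
  5   1   6  15  31  31  31  44

7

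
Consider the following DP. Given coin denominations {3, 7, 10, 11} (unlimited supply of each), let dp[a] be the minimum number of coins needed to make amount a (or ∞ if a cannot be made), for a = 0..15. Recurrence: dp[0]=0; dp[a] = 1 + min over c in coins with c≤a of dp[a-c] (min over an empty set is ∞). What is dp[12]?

 a  0  1  2  3  4  5  6  7  8  9 10 11 12 13 14 15
dp  0  -  -  1  -  -  2  1  -  3  1  1  4  2  2  5
(- denotes ∞ / unreachable)

4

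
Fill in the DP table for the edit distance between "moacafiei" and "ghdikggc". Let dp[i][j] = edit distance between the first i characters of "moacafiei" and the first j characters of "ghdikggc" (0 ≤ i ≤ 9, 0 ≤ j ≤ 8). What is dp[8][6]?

   ''  g  h  d  i  k  g  g  c
''  0  1  2  3  4  5  6  7  8
 m  1  1  2  3  4  5  6  7  8
 o  2  2  2  3  4  5  6  7  8
 a  3  3  3  3  4  5  6  7  8
 c  4  4  4  4  4  5  6  7  7
 a  5  5  5  5  5  5  6  7  8
 f  6  6  6  6  6  6  6  7  8
 i  7  7  7  7  6  7  7  7  8
 e  8  8  8  8  7  7  8  8  8
 i  9  9  9  9  8  8  8  9  9

8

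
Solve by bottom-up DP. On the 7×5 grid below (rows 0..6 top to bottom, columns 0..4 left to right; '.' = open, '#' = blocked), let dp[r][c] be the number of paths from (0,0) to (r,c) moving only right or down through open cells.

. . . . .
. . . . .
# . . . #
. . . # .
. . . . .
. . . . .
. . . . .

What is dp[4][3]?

r\c   0   1   2   3   4
  0   1   1   1   1   1
  1   1   2   3   4   5
  2   0   2   5   9   0
  3   0   2   7   0   0
  4   0   2   9   9   9
  5   0   2  11  20  29
  6   0   2  13  33  62

9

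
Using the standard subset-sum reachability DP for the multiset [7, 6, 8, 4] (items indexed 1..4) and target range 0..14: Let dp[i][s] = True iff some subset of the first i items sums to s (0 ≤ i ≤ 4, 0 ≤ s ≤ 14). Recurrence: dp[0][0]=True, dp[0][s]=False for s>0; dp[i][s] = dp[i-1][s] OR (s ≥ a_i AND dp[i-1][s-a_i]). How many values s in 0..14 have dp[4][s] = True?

10

i\s   0   1   2   3   4   5   6   7   8   9  10  11  12  13  14
  0   T   F   F   F   F   F   F   F   F   F   F   F   F   F   F
  1   T   F   F   F   F   F   F   T   F   F   F   F   F   F   F
  2   T   F   F   F   F   F   T   T   F   F   F   F   F   T   F
  3   T   F   F   F   F   F   T   T   T   F   F   F   F   T   T
  4   T   F   F   F   T   F   T   T   T   F   T   T   T   T   T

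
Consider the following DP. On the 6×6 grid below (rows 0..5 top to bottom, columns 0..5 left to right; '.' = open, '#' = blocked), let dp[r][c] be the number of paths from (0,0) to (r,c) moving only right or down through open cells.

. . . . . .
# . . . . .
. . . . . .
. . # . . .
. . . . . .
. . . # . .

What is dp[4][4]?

r\c   0   1   2   3   4   5
  0   1   1   1   1   1   1
  1   0   1   2   3   4   5
  2   0   1   3   6  10  15
  3   0   1   0   6  16  31
  4   0   1   1   7  23  54
  5   0   1   2   0  23  77

23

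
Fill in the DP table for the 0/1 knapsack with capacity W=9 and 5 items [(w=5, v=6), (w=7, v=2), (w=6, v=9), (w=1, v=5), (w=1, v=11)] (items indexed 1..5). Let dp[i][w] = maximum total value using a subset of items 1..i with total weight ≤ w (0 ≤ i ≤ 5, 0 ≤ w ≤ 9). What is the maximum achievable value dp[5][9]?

i\w   0   1   2   3   4   5   6   7   8   9
  0   0   0   0   0   0   0   0   0   0   0
  1   0   0   0   0   0   6   6   6   6   6
  2   0   0   0   0   0   6   6   6   6   6
  3   0   0   0   0   0   6   9   9   9   9
  4   0   5   5   5   5   6  11  14  14  14
  5   0  11  16  16  16  16  17  22  25  25

25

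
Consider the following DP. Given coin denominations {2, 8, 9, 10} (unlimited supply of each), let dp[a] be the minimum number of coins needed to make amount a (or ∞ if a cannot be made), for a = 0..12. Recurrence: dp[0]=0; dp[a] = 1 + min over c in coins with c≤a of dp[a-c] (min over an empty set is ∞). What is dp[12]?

 a  0  1  2  3  4  5  6  7  8  9 10 11 12
dp  0  -  1  -  2  -  3  -  1  1  1  2  2
(- denotes ∞ / unreachable)

2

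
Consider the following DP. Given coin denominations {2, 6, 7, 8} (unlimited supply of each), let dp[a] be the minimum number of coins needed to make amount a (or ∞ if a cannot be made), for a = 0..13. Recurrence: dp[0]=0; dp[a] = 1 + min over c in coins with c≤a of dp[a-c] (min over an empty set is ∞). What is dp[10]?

 a  0  1  2  3  4  5  6  7  8  9 10 11 12 13
dp  0  -  1  -  2  -  1  1  1  2  2  3  2  2
(- denotes ∞ / unreachable)

2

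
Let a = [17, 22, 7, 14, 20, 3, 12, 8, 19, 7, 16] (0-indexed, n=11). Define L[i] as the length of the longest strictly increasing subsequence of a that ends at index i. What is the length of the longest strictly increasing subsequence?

3

   i    0    1    2    3    4    5    6    7    8    9   10
a[i]   17   22    7   14   20    3   12    8   19    7   16
L[i]    1    2    1    2    3    1    2    2    3    2    3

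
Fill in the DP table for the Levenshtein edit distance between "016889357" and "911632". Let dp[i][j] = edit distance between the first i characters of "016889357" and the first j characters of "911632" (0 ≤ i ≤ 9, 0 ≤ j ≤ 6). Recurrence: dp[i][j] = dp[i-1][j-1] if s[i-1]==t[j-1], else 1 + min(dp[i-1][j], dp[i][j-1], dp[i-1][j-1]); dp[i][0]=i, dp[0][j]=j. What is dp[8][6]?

   ''  9  1  1  6  3  2
''  0  1  2  3  4  5  6
 0  1  1  2  3  4  5  6
 1  2  2  1  2  3  4  5
 6  3  3  2  2  2  3  4
 8  4  4  3  3  3  3  4
 8  5  5  4  4  4  4  4
 9  6  5  5  5  5  5  5
 3  7  6  6  6  6  5  6
 5  8  7  7  7  7  6  6
 7  9  8  8  8  8  7  7

6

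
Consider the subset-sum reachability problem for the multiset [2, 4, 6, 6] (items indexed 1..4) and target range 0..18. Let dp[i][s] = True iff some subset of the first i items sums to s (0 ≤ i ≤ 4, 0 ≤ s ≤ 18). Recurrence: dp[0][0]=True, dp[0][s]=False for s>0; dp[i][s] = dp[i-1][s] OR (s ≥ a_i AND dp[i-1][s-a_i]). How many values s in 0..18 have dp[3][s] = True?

7

i\s   0   1   2   3   4   5   6   7   8   9  10  11  12  13  14  15  16  17  18
  0   T   F   F   F   F   F   F   F   F   F   F   F   F   F   F   F   F   F   F
  1   T   F   T   F   F   F   F   F   F   F   F   F   F   F   F   F   F   F   F
  2   T   F   T   F   T   F   T   F   F   F   F   F   F   F   F   F   F   F   F
  3   T   F   T   F   T   F   T   F   T   F   T   F   T   F   F   F   F   F   F
  4   T   F   T   F   T   F   T   F   T   F   T   F   T   F   T   F   T   F   T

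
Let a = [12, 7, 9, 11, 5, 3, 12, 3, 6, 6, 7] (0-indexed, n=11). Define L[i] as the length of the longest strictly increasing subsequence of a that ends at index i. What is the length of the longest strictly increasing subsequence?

4

   i    0    1    2    3    4    5    6    7    8    9   10
a[i]   12    7    9   11    5    3   12    3    6    6    7
L[i]    1    1    2    3    1    1    4    1    2    2    3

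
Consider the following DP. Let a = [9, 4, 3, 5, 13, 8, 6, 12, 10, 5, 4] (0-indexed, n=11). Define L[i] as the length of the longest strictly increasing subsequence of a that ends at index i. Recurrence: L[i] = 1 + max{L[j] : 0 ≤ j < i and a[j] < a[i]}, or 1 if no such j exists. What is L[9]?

2

   i    0    1    2    3    4    5    6    7    8    9   10
a[i]    9    4    3    5   13    8    6   12   10    5    4
L[i]    1    1    1    2    3    3    3    4    4    2    2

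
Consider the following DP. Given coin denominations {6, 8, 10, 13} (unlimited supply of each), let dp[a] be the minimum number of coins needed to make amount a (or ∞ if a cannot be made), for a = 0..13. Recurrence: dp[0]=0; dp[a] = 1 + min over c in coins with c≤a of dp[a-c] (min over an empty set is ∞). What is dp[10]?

1

 a  0  1  2  3  4  5  6  7  8  9 10 11 12 13
dp  0  -  -  -  -  -  1  -  1  -  1  -  2  1
(- denotes ∞ / unreachable)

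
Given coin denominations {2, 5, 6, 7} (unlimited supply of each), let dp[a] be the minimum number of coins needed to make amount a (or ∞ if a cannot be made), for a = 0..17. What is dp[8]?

2

 a  0  1  2  3  4  5  6  7  8  9 10 11 12 13 14 15 16 17
dp  0  -  1  -  2  1  1  1  2  2  2  2  2  2  2  3  3  3
(- denotes ∞ / unreachable)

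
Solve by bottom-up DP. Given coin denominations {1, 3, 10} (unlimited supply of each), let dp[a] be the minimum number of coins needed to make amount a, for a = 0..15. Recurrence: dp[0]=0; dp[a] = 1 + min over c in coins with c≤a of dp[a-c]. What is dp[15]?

 a  0  1  2  3  4  5  6  7  8  9 10 11 12 13 14 15
dp  0  1  2  1  2  3  2  3  4  3  1  2  3  2  3  4

4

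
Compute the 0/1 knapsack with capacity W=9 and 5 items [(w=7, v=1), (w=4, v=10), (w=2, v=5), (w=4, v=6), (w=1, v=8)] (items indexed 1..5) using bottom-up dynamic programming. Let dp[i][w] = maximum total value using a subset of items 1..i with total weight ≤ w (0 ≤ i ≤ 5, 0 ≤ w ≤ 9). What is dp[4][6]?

i\w   0   1   2   3   4   5   6   7   8   9
  0   0   0   0   0   0   0   0   0   0   0
  1   0   0   0   0   0   0   0   1   1   1
  2   0   0   0   0  10  10  10  10  10  10
  3   0   0   5   5  10  10  15  15  15  15
  4   0   0   5   5  10  10  15  15  16  16
  5   0   8   8  13  13  18  18  23  23  24

15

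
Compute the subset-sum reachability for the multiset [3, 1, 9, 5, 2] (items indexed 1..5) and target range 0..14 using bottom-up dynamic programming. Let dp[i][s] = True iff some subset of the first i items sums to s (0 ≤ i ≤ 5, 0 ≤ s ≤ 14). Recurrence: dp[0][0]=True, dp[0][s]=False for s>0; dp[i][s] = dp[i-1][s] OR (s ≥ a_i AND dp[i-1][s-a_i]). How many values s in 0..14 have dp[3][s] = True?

8

i\s   0   1   2   3   4   5   6   7   8   9  10  11  12  13  14
  0   T   F   F   F   F   F   F   F   F   F   F   F   F   F   F
  1   T   F   F   T   F   F   F   F   F   F   F   F   F   F   F
  2   T   T   F   T   T   F   F   F   F   F   F   F   F   F   F
  3   T   T   F   T   T   F   F   F   F   T   T   F   T   T   F
  4   T   T   F   T   T   T   T   F   T   T   T   F   T   T   T
  5   T   T   T   T   T   T   T   T   T   T   T   T   T   T   T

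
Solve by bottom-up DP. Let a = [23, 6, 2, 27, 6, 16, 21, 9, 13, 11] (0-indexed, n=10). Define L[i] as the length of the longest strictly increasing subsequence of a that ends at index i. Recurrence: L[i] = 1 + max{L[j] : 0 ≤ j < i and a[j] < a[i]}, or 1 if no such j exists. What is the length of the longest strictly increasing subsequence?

4

   i    0    1    2    3    4    5    6    7    8    9
a[i]   23    6    2   27    6   16   21    9   13   11
L[i]    1    1    1    2    2    3    4    3    4    4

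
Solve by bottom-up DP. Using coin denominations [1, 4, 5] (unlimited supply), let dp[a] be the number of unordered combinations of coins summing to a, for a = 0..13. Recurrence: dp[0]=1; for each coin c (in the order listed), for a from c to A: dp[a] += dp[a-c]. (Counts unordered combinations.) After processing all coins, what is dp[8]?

4

after  coin     0     1     2     3     4     5     6     7     8     9    10    11    12    13
          1     1     1     1     1     1     1     1     1     1     1     1     1     1     1
          4     1     1     1     1     2     2     2     2     3     3     3     3     4     4
          5     1     1     1     1     2     3     3     3     4     5     6     6     7     8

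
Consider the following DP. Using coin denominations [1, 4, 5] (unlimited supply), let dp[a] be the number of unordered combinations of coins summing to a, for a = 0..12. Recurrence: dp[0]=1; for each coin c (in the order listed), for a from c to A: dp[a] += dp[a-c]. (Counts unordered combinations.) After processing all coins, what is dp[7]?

3

after  coin     0     1     2     3     4     5     6     7     8     9    10    11    12
          1     1     1     1     1     1     1     1     1     1     1     1     1     1
          4     1     1     1     1     2     2     2     2     3     3     3     3     4
          5     1     1     1     1     2     3     3     3     4     5     6     6     7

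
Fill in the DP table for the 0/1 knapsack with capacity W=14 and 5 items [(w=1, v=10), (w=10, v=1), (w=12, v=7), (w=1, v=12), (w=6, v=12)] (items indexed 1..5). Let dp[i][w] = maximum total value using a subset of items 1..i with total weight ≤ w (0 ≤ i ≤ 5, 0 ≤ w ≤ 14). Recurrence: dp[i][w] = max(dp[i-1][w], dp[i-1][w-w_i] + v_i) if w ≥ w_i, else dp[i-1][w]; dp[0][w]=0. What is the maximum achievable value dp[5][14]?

i\w   0   1   2   3   4   5   6   7   8   9  10  11  12  13  14
  0   0   0   0   0   0   0   0   0   0   0   0   0   0   0   0
  1   0  10  10  10  10  10  10  10  10  10  10  10  10  10  10
  2   0  10  10  10  10  10  10  10  10  10  10  11  11  11  11
  3   0  10  10  10  10  10  10  10  10  10  10  11  11  17  17
  4   0  12  22  22  22  22  22  22  22  22  22  22  23  23  29
  5   0  12  22  22  22  22  22  24  34  34  34  34  34  34  34

34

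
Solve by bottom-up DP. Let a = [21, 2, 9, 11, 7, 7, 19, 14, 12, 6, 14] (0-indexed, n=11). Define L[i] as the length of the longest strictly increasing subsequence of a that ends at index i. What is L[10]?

   i    0    1    2    3    4    5    6    7    8    9   10
a[i]   21    2    9   11    7    7   19   14   12    6   14
L[i]    1    1    2    3    2    2    4    4    4    2    5

5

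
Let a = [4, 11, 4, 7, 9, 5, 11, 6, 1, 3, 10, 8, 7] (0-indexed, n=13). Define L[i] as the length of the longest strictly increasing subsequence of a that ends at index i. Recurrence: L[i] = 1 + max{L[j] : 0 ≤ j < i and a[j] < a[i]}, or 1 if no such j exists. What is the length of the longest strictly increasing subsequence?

4

   i    0    1    2    3    4    5    6    7    8    9   10   11   12
a[i]    4   11    4    7    9    5   11    6    1    3   10    8    7
L[i]    1    2    1    2    3    2    4    3    1    2    4    4    4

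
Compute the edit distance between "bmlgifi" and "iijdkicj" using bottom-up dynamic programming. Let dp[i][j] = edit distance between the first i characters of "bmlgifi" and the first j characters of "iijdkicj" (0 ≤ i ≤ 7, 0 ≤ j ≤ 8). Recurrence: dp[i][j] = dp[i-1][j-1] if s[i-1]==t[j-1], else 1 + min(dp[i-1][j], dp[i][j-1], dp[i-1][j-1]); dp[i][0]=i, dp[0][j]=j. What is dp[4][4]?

   ''  i  i  j  d  k  i  c  j
''  0  1  2  3  4  5  6  7  8
 b  1  1  2  3  4  5  6  7  8
 m  2  2  2  3  4  5  6  7  8
 l  3  3  3  3  4  5  6  7  8
 g  4  4  4  4  4  5  6  7  8
 i  5  4  4  5  5  5  5  6  7
 f  6  5  5  5  6  6  6  6  7
 i  7  6  5  6  6  7  6  7  7

4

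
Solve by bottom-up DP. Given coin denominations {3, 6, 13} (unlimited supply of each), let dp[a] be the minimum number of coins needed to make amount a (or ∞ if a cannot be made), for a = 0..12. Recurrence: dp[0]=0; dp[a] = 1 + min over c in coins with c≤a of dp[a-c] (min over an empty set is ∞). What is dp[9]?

 a  0  1  2  3  4  5  6  7  8  9 10 11 12
dp  0  -  -  1  -  -  1  -  -  2  -  -  2
(- denotes ∞ / unreachable)

2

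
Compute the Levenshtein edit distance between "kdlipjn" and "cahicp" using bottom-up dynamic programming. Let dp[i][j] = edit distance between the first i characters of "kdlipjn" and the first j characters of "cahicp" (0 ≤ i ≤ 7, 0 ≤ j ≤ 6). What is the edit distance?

6

   ''  c  a  h  i  c  p
''  0  1  2  3  4  5  6
 k  1  1  2  3  4  5  6
 d  2  2  2  3  4  5  6
 l  3  3  3  3  4  5  6
 i  4  4  4  4  3  4  5
 p  5  5  5  5  4  4  4
 j  6  6  6  6  5  5  5
 n  7  7  7  7  6  6  6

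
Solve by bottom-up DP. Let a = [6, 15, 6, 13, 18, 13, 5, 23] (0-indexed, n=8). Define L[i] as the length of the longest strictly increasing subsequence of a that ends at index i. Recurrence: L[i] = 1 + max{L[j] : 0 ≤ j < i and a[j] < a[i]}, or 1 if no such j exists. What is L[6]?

1

   i    0    1    2    3    4    5    6    7
a[i]    6   15    6   13   18   13    5   23
L[i]    1    2    1    2    3    2    1    4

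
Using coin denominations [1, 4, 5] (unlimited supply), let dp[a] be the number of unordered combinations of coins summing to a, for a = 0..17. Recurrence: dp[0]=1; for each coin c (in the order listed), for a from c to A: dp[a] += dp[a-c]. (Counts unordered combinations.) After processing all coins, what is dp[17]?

12

after  coin     0     1     2     3     4     5     6     7     8     9    10    11    12    13    14    15    16    17
          1     1     1     1     1     1     1     1     1     1     1     1     1     1     1     1     1     1     1
          4     1     1     1     1     2     2     2     2     3     3     3     3     4     4     4     4     5     5
          5     1     1     1     1     2     3     3     3     4     5     6     6     7     8     9    10    11    12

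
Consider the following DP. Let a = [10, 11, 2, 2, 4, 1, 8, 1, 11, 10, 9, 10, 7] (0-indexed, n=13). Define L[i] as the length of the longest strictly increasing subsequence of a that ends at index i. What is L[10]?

   i    0    1    2    3    4    5    6    7    8    9   10   11   12
a[i]   10   11    2    2    4    1    8    1   11   10    9   10    7
L[i]    1    2    1    1    2    1    3    1    4    4    4    5    3

4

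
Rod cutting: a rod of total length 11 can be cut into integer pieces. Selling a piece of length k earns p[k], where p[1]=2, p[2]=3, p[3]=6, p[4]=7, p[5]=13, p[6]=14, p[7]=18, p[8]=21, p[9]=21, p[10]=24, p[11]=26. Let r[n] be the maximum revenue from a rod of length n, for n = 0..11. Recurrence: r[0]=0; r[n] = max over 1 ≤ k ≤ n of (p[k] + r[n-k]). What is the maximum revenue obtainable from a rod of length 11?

   n    0    1    2    3    4    5    6    7    8    9   10   11
r[n]    0    2    4    6    8   13   15   18   21   23   26   28

28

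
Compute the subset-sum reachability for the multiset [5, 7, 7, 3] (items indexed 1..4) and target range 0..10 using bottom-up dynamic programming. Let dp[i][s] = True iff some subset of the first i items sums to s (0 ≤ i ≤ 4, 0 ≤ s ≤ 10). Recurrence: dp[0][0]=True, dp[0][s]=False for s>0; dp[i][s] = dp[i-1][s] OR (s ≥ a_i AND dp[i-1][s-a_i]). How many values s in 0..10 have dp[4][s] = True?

i\s   0   1   2   3   4   5   6   7   8   9  10
  0   T   F   F   F   F   F   F   F   F   F   F
  1   T   F   F   F   F   T   F   F   F   F   F
  2   T   F   F   F   F   T   F   T   F   F   F
  3   T   F   F   F   F   T   F   T   F   F   F
  4   T   F   F   T   F   T   F   T   T   F   T

6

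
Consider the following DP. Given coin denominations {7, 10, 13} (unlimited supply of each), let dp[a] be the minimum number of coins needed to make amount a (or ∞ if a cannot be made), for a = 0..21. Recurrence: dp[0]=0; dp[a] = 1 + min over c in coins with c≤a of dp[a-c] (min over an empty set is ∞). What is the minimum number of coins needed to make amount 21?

3

 a  0  1  2  3  4  5  6  7  8  9 10 11 12 13 14 15 16 17 18 19 20 21
dp  0  -  -  -  -  -  -  1  -  -  1  -  -  1  2  -  -  2  -  -  2  3
(- denotes ∞ / unreachable)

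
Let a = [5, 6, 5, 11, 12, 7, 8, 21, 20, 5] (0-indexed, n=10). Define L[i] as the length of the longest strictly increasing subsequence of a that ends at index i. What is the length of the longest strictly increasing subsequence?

5

   i    0    1    2    3    4    5    6    7    8    9
a[i]    5    6    5   11   12    7    8   21   20    5
L[i]    1    2    1    3    4    3    4    5    5    1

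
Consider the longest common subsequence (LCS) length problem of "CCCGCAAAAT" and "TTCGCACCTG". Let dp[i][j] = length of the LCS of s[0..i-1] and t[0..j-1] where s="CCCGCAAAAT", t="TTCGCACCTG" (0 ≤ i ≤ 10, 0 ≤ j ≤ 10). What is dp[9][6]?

4

   ''  T  T  C  G  C  A  C  C  T  G
''  0  0  0  0  0  0  0  0  0  0  0
 C  0  0  0  1  1  1  1  1  1  1  1
 C  0  0  0  1  1  2  2  2  2  2  2
 C  0  0  0  1  1  2  2  3  3  3  3
 G  0  0  0  1  2  2  2  3  3  3  4
 C  0  0  0  1  2  3  3  3  4  4  4
 A  0  0  0  1  2  3  4  4  4  4  4
 A  0  0  0  1  2  3  4  4  4  4  4
 A  0  0  0  1  2  3  4  4  4  4  4
 A  0  0  0  1  2  3  4  4  4  4  4
 T  0  1  1  1  2  3  4  4  4  5  5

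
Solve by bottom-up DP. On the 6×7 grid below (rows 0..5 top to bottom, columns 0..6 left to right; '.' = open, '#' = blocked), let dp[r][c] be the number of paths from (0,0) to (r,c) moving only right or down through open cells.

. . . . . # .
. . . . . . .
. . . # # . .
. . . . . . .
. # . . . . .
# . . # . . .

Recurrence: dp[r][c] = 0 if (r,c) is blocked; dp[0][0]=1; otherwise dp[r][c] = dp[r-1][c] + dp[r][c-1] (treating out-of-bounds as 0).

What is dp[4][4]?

r\c   0   1   2   3   4   5   6
  0   1   1   1   1   1   0   0
  1   1   2   3   4   5   5   5
  2   1   3   6   0   0   5  10
  3   1   4  10  10  10  15  25
  4   1   0  10  20  30  45  70
  5   0   0  10   0  30  75 145

30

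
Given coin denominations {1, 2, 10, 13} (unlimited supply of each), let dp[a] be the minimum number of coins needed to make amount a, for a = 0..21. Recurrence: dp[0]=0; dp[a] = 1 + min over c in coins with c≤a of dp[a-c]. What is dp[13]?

 a  0  1  2  3  4  5  6  7  8  9 10 11 12 13 14 15 16 17 18 19 20 21
dp  0  1  1  2  2  3  3  4  4  5  1  2  2  1  2  2  3  3  4  4  2  3

1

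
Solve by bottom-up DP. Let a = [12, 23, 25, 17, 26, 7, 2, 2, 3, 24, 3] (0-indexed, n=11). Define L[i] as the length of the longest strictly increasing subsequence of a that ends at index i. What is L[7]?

1

   i    0    1    2    3    4    5    6    7    8    9   10
a[i]   12   23   25   17   26    7    2    2    3   24    3
L[i]    1    2    3    2    4    1    1    1    2    3    2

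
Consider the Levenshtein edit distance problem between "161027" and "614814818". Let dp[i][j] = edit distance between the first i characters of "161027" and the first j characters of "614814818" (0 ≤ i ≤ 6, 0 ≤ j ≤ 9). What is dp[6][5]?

4

   ''  6  1  4  8  1  4  8  1  8
''  0  1  2  3  4  5  6  7  8  9
 1  1  1  1  2  3  4  5  6  7  8
 6  2  1  2  2  3  4  5  6  7  8
 1  3  2  1  2  3  3  4  5  6  7
 0  4  3  2  2  3  4  4  5  6  7
 2  5  4  3  3  3  4  5  5  6  7
 7  6  5  4  4  4  4  5  6  6  7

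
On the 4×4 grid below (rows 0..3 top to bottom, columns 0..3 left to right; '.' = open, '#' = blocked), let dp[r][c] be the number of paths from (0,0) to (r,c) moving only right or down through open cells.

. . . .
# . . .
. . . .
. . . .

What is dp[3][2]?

4

r\c   0   1   2   3
  0   1   1   1   1
  1   0   1   2   3
  2   0   1   3   6
  3   0   1   4  10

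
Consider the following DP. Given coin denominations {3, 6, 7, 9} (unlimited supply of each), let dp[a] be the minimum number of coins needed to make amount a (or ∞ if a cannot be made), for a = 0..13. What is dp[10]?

 a  0  1  2  3  4  5  6  7  8  9 10 11 12 13
dp  0  -  -  1  -  -  1  1  -  1  2  -  2  2
(- denotes ∞ / unreachable)

2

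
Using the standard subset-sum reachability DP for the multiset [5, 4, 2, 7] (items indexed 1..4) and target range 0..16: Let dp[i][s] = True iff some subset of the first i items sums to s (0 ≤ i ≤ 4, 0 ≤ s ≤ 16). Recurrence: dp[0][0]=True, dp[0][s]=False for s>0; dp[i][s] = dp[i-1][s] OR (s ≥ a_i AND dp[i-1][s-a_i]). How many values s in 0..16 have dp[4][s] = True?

12

i\s   0   1   2   3   4   5   6   7   8   9  10  11  12  13  14  15  16
  0   T   F   F   F   F   F   F   F   F   F   F   F   F   F   F   F   F
  1   T   F   F   F   F   T   F   F   F   F   F   F   F   F   F   F   F
  2   T   F   F   F   T   T   F   F   F   T   F   F   F   F   F   F   F
  3   T   F   T   F   T   T   T   T   F   T   F   T   F   F   F   F   F
  4   T   F   T   F   T   T   T   T   F   T   F   T   T   T   T   F   T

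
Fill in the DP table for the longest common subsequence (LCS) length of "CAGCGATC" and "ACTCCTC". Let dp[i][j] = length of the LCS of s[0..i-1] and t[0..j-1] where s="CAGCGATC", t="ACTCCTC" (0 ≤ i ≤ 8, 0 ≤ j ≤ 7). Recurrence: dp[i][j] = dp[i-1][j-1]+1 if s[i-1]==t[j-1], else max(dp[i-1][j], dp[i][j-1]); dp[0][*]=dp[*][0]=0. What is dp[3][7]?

   ''  A  C  T  C  C  T  C
''  0  0  0  0  0  0  0  0
 C  0  0  1  1  1  1  1  1
 A  0  1  1  1  1  1  1  1
 G  0  1  1  1  1  1  1  1
 C  0  1  2  2  2  2  2  2
 G  0  1  2  2  2  2  2  2
 A  0  1  2  2  2  2  2  2
 T  0  1  2  3  3  3  3  3
 C  0  1  2  3  4  4  4  4

1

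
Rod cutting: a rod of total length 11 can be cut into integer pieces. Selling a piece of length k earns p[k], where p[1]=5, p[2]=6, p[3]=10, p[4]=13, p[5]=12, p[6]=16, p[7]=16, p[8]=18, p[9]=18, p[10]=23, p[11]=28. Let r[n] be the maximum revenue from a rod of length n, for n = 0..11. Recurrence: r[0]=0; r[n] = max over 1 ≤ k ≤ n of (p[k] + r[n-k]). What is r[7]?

35

   n    0    1    2    3    4    5    6    7    8    9   10   11
r[n]    0    5   10   15   20   25   30   35   40   45   50   55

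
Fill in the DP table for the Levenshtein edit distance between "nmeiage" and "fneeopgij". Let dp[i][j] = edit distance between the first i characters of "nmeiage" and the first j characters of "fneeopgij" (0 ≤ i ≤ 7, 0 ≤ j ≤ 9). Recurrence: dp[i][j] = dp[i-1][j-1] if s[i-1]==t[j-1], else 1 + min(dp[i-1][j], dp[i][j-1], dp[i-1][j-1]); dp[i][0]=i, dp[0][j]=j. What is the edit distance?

   ''  f  n  e  e  o  p  g  i  j
''  0  1  2  3  4  5  6  7  8  9
 n  1  1  1  2  3  4  5  6  7  8
 m  2  2  2  2  3  4  5  6  7  8
 e  3  3  3  2  2  3  4  5  6  7
 i  4  4  4  3  3  3  4  5  5  6
 a  5  5  5  4  4  4  4  5  6  6
 g  6  6  6  5  5  5  5  4  5  6
 e  7  7  7  6  5  6  6  5  5  6

6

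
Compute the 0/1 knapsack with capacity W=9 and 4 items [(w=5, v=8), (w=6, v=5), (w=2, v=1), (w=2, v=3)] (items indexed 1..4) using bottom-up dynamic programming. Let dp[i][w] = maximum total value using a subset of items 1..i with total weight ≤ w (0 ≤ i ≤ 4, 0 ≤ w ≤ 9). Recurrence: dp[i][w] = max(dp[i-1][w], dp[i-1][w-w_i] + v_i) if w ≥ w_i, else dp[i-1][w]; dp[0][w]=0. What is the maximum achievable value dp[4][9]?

i\w   0   1   2   3   4   5   6   7   8   9
  0   0   0   0   0   0   0   0   0   0   0
  1   0   0   0   0   0   8   8   8   8   8
  2   0   0   0   0   0   8   8   8   8   8
  3   0   0   1   1   1   8   8   9   9   9
  4   0   0   3   3   4   8   8  11  11  12

12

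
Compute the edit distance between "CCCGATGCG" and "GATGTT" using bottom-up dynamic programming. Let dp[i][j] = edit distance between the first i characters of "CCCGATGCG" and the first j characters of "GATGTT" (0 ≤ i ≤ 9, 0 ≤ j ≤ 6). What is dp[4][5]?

4

   ''  G  A  T  G  T  T
''  0  1  2  3  4  5  6
 C  1  1  2  3  4  5  6
 C  2  2  2  3  4  5  6
 C  3  3  3  3  4  5  6
 G  4  3  4  4  3  4  5
 A  5  4  3  4  4  4  5
 T  6  5  4  3  4  4  4
 G  7  6  5  4  3  4  5
 C  8  7  6  5  4  4  5
 G  9  8  7  6  5  5  5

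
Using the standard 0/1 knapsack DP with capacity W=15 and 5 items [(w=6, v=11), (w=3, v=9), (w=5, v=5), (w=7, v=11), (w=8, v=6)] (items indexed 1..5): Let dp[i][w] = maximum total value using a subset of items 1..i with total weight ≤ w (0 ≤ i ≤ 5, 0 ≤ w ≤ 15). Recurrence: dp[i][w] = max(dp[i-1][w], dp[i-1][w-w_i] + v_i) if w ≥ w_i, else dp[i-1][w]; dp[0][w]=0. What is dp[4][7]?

i\w   0   1   2   3   4   5   6   7   8   9  10  11  12  13  14  15
  0   0   0   0   0   0   0   0   0   0   0   0   0   0   0   0   0
  1   0   0   0   0   0   0  11  11  11  11  11  11  11  11  11  11
  2   0   0   0   9   9   9  11  11  11  20  20  20  20  20  20  20
  3   0   0   0   9   9   9  11  11  14  20  20  20  20  20  25  25
  4   0   0   0   9   9   9  11  11  14  20  20  20  20  22  25  25
  5   0   0   0   9   9   9  11  11  14  20  20  20  20  22  25  25

11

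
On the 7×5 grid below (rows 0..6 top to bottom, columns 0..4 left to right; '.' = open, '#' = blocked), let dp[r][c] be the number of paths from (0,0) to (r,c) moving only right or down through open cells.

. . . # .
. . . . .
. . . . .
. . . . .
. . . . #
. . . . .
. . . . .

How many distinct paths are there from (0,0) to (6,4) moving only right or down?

r\c   0   1   2   3   4
  0   1   1   1   0   0
  1   1   2   3   3   3
  2   1   3   6   9  12
  3   1   4  10  19  31
  4   1   5  15  34   0
  5   1   6  21  55  55
  6   1   7  28  83 138

138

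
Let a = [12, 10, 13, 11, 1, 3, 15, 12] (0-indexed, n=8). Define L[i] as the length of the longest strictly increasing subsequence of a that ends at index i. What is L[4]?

1

   i    0    1    2    3    4    5    6    7
a[i]   12   10   13   11    1    3   15   12
L[i]    1    1    2    2    1    2    3    3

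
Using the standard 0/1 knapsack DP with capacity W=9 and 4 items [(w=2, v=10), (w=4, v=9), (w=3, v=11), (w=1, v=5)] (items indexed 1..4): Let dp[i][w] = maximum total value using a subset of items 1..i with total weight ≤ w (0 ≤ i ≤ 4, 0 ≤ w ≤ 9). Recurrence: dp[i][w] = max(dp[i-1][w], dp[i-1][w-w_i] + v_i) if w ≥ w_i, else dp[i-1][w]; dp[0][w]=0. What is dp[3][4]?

i\w   0   1   2   3   4   5   6   7   8   9
  0   0   0   0   0   0   0   0   0   0   0
  1   0   0  10  10  10  10  10  10  10  10
  2   0   0  10  10  10  10  19  19  19  19
  3   0   0  10  11  11  21  21  21  21  30
  4   0   5  10  15  16  21  26  26  26  30

11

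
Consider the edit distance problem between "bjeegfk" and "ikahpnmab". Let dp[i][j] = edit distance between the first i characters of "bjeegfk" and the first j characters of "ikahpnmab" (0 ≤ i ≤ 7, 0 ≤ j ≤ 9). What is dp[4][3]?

4

   ''  i  k  a  h  p  n  m  a  b
''  0  1  2  3  4  5  6  7  8  9
 b  1  1  2  3  4  5  6  7  8  8
 j  2  2  2  3  4  5  6  7  8  9
 e  3  3  3  3  4  5  6  7  8  9
 e  4  4  4  4  4  5  6  7  8  9
 g  5  5  5  5  5  5  6  7  8  9
 f  6  6  6  6  6  6  6  7  8  9
 k  7  7  6  7  7  7  7  7  8  9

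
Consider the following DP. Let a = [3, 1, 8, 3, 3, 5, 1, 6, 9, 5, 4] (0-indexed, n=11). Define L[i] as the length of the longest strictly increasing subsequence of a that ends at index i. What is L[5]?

3

   i    0    1    2    3    4    5    6    7    8    9   10
a[i]    3    1    8    3    3    5    1    6    9    5    4
L[i]    1    1    2    2    2    3    1    4    5    3    3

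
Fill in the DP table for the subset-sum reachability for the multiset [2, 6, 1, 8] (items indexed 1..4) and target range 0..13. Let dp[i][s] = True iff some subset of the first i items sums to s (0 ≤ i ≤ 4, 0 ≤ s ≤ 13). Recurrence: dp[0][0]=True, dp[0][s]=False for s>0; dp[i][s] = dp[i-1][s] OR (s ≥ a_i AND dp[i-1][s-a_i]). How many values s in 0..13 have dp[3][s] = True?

i\s   0   1   2   3   4   5   6   7   8   9  10  11  12  13
  0   T   F   F   F   F   F   F   F   F   F   F   F   F   F
  1   T   F   T   F   F   F   F   F   F   F   F   F   F   F
  2   T   F   T   F   F   F   T   F   T   F   F   F   F   F
  3   T   T   T   T   F   F   T   T   T   T   F   F   F   F
  4   T   T   T   T   F   F   T   T   T   T   T   T   F   F

8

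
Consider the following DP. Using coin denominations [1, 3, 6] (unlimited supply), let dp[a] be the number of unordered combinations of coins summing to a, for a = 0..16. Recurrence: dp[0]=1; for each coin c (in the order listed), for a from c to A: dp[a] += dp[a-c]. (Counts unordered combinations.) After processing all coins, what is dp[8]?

4

after  coin     0     1     2     3     4     5     6     7     8     9    10    11    12    13    14    15    16
          1     1     1     1     1     1     1     1     1     1     1     1     1     1     1     1     1     1
          3     1     1     1     2     2     2     3     3     3     4     4     4     5     5     5     6     6
          6     1     1     1     2     2     2     4     4     4     6     6     6     9     9     9    12    12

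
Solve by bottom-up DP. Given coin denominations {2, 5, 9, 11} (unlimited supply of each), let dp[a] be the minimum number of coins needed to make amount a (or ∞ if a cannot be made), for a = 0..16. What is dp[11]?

1

 a  0  1  2  3  4  5  6  7  8  9 10 11 12 13 14 15 16
dp  0  -  1  -  2  1  3  2  4  1  2  1  3  2  2  3  2
(- denotes ∞ / unreachable)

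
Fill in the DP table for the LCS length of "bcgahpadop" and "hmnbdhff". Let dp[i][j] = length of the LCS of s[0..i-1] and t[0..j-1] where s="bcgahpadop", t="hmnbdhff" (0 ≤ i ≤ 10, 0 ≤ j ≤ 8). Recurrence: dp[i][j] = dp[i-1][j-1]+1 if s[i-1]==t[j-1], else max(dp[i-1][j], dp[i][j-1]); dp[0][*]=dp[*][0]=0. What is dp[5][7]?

   ''  h  m  n  b  d  h  f  f
''  0  0  0  0  0  0  0  0  0
 b  0  0  0  0  1  1  1  1  1
 c  0  0  0  0  1  1  1  1  1
 g  0  0  0  0  1  1  1  1  1
 a  0  0  0  0  1  1  1  1  1
 h  0  1  1  1  1  1  2  2  2
 p  0  1  1  1  1  1  2  2  2
 a  0  1  1  1  1  1  2  2  2
 d  0  1  1  1  1  2  2  2  2
 o  0  1  1  1  1  2  2  2  2
 p  0  1  1  1  1  2  2  2  2

2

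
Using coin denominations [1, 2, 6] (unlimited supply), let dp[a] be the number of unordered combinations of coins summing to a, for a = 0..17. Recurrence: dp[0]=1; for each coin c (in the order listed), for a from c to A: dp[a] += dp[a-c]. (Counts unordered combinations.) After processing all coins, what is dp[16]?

18

after  coin     0     1     2     3     4     5     6     7     8     9    10    11    12    13    14    15    16    17
          1     1     1     1     1     1     1     1     1     1     1     1     1     1     1     1     1     1     1
          2     1     1     2     2     3     3     4     4     5     5     6     6     7     7     8     8     9     9
          6     1     1     2     2     3     3     5     5     7     7     9     9    12    12    15    15    18    18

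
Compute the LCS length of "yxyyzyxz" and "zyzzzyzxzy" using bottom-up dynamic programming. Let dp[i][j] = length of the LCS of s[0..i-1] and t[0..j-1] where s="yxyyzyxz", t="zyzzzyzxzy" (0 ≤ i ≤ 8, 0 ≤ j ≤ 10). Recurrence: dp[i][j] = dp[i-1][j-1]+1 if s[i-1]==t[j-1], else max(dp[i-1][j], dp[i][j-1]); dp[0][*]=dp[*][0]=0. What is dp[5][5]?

   ''  z  y  z  z  z  y  z  x  z  y
''  0  0  0  0  0  0  0  0  0  0  0
 y  0  0  1  1  1  1  1  1  1  1  1
 x  0  0  1  1  1  1  1  1  2  2  2
 y  0  0  1  1  1  1  2  2  2  2  3
 y  0  0  1  1  1  1  2  2  2  2  3
 z  0  1  1  2  2  2  2  3  3  3  3
 y  0  1  2  2  2  2  3  3  3  3  4
 x  0  1  2  2  2  2  3  3  4  4  4
 z  0  1  2  3  3  3  3  4  4  5  5

2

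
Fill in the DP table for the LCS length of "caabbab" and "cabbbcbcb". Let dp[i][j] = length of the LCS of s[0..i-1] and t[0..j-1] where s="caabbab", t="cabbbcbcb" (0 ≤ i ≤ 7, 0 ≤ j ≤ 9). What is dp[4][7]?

   ''  c  a  b  b  b  c  b  c  b
''  0  0  0  0  0  0  0  0  0  0
 c  0  1  1  1  1  1  1  1  1  1
 a  0  1  2  2  2  2  2  2  2  2
 a  0  1  2  2  2  2  2  2  2  2
 b  0  1  2  3  3  3  3  3  3  3
 b  0  1  2  3  4  4  4  4  4  4
 a  0  1  2  3  4  4  4  4  4  4
 b  0  1  2  3  4  5  5  5  5  5

3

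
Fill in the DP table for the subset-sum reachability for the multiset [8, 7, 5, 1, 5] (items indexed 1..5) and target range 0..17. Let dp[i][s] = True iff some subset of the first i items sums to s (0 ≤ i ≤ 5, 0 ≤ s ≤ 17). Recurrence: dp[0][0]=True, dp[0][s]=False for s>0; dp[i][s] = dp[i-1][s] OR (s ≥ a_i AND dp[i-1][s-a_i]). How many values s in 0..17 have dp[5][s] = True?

i\s   0   1   2   3   4   5   6   7   8   9  10  11  12  13  14  15  16  17
  0   T   F   F   F   F   F   F   F   F   F   F   F   F   F   F   F   F   F
  1   T   F   F   F   F   F   F   F   T   F   F   F   F   F   F   F   F   F
  2   T   F   F   F   F   F   F   T   T   F   F   F   F   F   F   T   F   F
  3   T   F   F   F   F   T   F   T   T   F   F   F   T   T   F   T   F   F
  4   T   T   F   F   F   T   T   T   T   T   F   F   T   T   T   T   T   F
  5   T   T   F   F   F   T   T   T   T   T   T   T   T   T   T   T   T   T

15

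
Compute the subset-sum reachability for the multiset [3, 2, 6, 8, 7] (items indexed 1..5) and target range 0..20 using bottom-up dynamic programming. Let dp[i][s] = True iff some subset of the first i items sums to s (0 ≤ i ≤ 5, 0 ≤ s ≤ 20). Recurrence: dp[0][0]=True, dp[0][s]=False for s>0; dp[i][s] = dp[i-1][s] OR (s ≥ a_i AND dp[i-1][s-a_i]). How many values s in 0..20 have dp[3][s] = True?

i\s   0   1   2   3   4   5   6   7   8   9  10  11  12  13  14  15  16  17  18  19  20
  0   T   F   F   F   F   F   F   F   F   F   F   F   F   F   F   F   F   F   F   F   F
  1   T   F   F   T   F   F   F   F   F   F   F   F   F   F   F   F   F   F   F   F   F
  2   T   F   T   T   F   T   F   F   F   F   F   F   F   F   F   F   F   F   F   F   F
  3   T   F   T   T   F   T   T   F   T   T   F   T   F   F   F   F   F   F   F   F   F
  4   T   F   T   T   F   T   T   F   T   T   T   T   F   T   T   F   T   T   F   T   F
  5   T   F   T   T   F   T   T   T   T   T   T   T   T   T   T   T   T   T   T   T   T

8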